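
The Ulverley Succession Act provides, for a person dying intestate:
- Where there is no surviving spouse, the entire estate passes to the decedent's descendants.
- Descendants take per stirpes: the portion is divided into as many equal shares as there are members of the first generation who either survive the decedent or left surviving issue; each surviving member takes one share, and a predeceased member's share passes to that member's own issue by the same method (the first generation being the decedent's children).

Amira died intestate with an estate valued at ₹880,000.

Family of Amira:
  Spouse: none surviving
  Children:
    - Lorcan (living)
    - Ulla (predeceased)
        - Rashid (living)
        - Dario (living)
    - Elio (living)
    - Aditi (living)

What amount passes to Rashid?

The entire ₹880,000 passes to the descendants.
That amount (₹880,000) is divided into 4 shares of ₹220,000: Lorcan, Elio, and Aditi each take ₹220,000; Ulla's ₹220,000 share passes to Ulla's issue.
Ulla's share (₹220,000) is divided into 2 shares of ₹110,000: Rashid and Dario each take ₹110,000.

Rashid receives ₹110,000.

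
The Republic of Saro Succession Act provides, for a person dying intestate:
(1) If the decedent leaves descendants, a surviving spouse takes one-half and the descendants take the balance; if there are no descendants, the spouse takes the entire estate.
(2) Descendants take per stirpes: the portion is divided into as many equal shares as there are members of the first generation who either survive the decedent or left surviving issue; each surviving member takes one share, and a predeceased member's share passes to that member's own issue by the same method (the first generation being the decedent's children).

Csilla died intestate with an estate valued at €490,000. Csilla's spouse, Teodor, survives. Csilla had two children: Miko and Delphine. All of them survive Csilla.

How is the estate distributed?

Teodor: €245,000; Miko: €122,500; Delphine: €122,500

Teodor takes one-half of €490,000 = €245,000. The remaining €245,000 passes to the descendants.
The descendants' portion (€245,000) is divided into 2 shares of €122,500: Miko and Delphine each take €122,500.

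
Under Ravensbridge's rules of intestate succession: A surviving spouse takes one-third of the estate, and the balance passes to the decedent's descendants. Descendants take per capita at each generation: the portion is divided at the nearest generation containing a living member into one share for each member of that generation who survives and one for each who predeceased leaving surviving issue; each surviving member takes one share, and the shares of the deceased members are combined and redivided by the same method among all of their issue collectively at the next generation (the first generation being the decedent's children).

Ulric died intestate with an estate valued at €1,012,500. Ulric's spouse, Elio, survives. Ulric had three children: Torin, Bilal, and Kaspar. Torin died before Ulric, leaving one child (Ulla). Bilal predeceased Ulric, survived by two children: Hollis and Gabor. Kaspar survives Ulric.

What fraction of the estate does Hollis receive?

Hollis receives 4/27 of the estate.

Elio takes one-third of €1,012,500 = €337,500. The remaining €675,000 passes to the descendants.
The descendants' portion (€675,000) is divided at the children's generation into 3 shares of €225,000. Kaspar takes €225,000. The 2 shares of the deceased (Torin and Bilal) are combined into a pool of €450,000.
That pool (€450,000) is divided at the grandchildren's generation equally among Ulla, Hollis, and Gabor: €150,000 each.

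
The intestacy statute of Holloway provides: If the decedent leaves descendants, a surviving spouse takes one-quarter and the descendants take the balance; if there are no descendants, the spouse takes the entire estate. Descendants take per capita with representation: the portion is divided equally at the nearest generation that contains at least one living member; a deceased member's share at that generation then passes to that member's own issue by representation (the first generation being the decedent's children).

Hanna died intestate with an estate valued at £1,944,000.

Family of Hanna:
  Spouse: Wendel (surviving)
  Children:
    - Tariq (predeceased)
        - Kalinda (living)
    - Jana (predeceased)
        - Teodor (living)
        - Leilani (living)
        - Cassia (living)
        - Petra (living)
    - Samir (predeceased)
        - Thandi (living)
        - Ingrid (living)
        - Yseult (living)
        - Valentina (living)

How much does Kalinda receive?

Kalinda receives £162,000.

Wendel takes one-quarter of £1,944,000 = £486,000. The remaining £1,458,000 passes to the descendants.
No child survives, so the initial division is made at the grandchildren's generation.
The descendants' portion (£1,458,000) is divided into 9 shares of £162,000: Kalinda, Teodor, Leilani, Cassia, Petra, Thandi, Ingrid, Yseult, and Valentina each take £162,000.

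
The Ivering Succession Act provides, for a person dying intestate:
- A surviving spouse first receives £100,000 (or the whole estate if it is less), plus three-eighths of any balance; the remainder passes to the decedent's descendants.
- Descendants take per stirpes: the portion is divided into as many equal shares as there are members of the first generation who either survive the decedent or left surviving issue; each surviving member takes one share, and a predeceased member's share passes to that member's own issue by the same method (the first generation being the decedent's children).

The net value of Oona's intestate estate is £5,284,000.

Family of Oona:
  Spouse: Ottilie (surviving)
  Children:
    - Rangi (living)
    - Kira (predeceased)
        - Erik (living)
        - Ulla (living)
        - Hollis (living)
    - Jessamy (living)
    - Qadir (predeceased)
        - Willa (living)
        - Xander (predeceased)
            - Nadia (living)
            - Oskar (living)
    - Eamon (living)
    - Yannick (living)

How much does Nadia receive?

Ottilie first takes £100,000, leaving a balance of £5,184,000. Ottilie then takes three-eighths of the balance (£1,944,000), for a total of £2,044,000. The remaining £3,240,000 passes to the descendants.
The descendants' portion (£3,240,000) is divided into 6 shares of £540,000: Rangi, Jessamy, Eamon, and Yannick each take £540,000; Kira's £540,000 share passes to Kira's issue; Qadir's £540,000 share passes to Qadir's issue.
Kira's share (£540,000) is divided into 3 shares of £180,000: Erik, Ulla, and Hollis each take £180,000.
Qadir's share (£540,000) is divided into 2 shares of £270,000: Willa takes £270,000; Xander's £270,000 share passes to Xander's issue.
Xander's share (£270,000) is divided into 2 shares of £135,000: Nadia and Oskar each take £135,000.

Nadia receives £135,000.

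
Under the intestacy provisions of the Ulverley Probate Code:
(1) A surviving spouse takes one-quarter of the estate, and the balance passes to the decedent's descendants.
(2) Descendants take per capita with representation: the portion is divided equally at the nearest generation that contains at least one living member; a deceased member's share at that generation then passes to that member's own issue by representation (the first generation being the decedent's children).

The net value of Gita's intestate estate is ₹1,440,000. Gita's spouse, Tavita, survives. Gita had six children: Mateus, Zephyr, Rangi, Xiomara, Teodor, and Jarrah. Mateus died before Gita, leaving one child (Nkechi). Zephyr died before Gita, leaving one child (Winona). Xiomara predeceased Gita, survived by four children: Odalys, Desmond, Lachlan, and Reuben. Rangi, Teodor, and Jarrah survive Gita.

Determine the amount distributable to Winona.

Winona receives ₹180,000.

Tavita takes one-quarter of ₹1,440,000 = ₹360,000. The remaining ₹1,080,000 passes to the descendants.
The descendants' portion (₹1,080,000) is divided into 6 shares of ₹180,000: Rangi, Teodor, and Jarrah each take ₹180,000; Mateus's ₹180,000 share passes to Mateus's issue; Zephyr's ₹180,000 share passes to Zephyr's issue; Xiomara's ₹180,000 share passes to Xiomara's issue.
Mateus's share (₹180,000) passes entirely to Nkechi.
Zephyr's share (₹180,000) passes entirely to Winona.
Xiomara's share (₹180,000) is divided into 4 shares of ₹45,000: Odalys, Desmond, Lachlan, and Reuben each take ₹45,000.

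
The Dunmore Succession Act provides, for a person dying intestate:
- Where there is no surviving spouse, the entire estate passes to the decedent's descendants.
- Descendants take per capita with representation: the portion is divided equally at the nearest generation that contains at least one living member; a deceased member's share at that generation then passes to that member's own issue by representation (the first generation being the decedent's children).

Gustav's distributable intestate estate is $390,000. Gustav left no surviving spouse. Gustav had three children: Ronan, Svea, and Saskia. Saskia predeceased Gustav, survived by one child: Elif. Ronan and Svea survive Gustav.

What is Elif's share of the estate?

Elif receives $130,000.

The entire $390,000 passes to the descendants.
That amount ($390,000) is divided into 3 shares of $130,000: Ronan and Svea each take $130,000; Saskia's $130,000 share passes to Saskia's issue.
Saskia's share ($130,000) passes entirely to Elif.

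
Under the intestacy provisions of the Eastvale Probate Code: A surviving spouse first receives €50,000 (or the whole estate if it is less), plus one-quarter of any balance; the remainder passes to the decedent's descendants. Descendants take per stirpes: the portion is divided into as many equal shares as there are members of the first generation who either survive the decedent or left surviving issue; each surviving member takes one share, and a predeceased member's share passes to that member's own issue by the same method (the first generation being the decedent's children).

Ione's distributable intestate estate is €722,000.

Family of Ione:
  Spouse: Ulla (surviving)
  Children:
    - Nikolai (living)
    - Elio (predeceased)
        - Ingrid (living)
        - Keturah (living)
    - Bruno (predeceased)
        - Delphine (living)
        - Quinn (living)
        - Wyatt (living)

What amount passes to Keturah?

Ulla first takes €50,000, leaving a balance of €672,000. Ulla then takes one-quarter of the balance (€168,000), for a total of €218,000. The remaining €504,000 passes to the descendants.
The descendants' portion (€504,000) is divided into 3 shares of €168,000: Nikolai takes €168,000; Elio's €168,000 share passes to Elio's issue; Bruno's €168,000 share passes to Bruno's issue.
Elio's share (€168,000) is divided into 2 shares of €84,000: Ingrid and Keturah each take €84,000.
Bruno's share (€168,000) is divided into 3 shares of €56,000: Delphine, Quinn, and Wyatt each take €56,000.

Keturah receives €84,000.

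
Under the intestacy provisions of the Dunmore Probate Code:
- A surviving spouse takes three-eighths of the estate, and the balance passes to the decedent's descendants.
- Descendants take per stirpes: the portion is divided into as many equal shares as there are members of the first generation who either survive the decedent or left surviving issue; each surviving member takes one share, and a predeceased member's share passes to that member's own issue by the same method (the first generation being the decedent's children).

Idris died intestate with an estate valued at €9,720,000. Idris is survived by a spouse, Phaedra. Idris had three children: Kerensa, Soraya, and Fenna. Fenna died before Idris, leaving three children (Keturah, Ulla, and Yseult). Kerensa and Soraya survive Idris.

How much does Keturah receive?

Phaedra takes three-eighths of €9,720,000 = €3,645,000. The remaining €6,075,000 passes to the descendants.
The descendants' portion (€6,075,000) is divided into 3 shares of €2,025,000: Kerensa and Soraya each take €2,025,000; Fenna's €2,025,000 share passes to Fenna's issue.
Fenna's share (€2,025,000) is divided into 3 shares of €675,000: Keturah, Ulla, and Yseult each take €675,000.

Keturah receives €675,000.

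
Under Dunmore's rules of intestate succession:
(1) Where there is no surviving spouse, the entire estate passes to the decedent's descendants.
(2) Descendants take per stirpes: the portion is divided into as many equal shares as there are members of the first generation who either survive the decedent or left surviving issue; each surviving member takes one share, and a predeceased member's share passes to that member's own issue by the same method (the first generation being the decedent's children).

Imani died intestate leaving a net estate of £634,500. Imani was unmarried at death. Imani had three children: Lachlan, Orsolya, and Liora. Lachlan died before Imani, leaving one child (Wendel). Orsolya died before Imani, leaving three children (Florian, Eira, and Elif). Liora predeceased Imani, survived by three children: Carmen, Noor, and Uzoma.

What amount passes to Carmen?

Carmen receives £70,500.

The entire £634,500 passes to the descendants.
That amount (£634,500) is divided into 3 shares of £211,500: Lachlan's £211,500 share passes to Lachlan's issue; Orsolya's £211,500 share passes to Orsolya's issue; Liora's £211,500 share passes to Liora's issue.
Lachlan's share (£211,500) passes entirely to Wendel.
Orsolya's share (£211,500) is divided into 3 shares of £70,500: Florian, Eira, and Elif each take £70,500.
Liora's share (£211,500) is divided into 3 shares of £70,500: Carmen, Noor, and Uzoma each take £70,500.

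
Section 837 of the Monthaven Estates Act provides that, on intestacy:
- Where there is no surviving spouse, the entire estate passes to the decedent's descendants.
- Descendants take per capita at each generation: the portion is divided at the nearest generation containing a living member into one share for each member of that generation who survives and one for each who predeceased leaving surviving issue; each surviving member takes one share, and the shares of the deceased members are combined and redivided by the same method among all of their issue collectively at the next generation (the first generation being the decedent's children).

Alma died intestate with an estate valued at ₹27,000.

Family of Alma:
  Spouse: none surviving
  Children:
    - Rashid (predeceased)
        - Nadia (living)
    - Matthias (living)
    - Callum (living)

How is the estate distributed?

The entire ₹27,000 passes to the descendants.
That amount (₹27,000) is divided at the children's generation into 3 shares of ₹9,000. Matthias and Callum each take ₹9,000. The remaining share for the deceased Rashid (₹9,000) is carried to the next generation.
That pool (₹9,000) passes entirely to Nadia, the sole taker at the grandchildren's generation.

Nadia: ₹9,000; Matthias: ₹9,000; Callum: ₹9,000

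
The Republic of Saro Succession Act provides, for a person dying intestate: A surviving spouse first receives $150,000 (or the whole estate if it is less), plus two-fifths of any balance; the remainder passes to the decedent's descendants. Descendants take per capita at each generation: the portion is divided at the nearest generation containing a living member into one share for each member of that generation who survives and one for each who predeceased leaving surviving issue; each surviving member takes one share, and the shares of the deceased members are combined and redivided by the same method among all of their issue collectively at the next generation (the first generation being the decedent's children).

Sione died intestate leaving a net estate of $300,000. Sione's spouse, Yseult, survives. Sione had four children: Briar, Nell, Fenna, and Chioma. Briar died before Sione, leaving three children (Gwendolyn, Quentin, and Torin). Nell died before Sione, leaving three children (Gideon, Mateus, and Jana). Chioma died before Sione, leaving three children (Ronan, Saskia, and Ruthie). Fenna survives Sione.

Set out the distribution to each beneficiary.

Yseult first takes $150,000, leaving a balance of $150,000. Yseult then takes two-fifths of the balance ($60,000), for a total of $210,000. The remaining $90,000 passes to the descendants.
The descendants' portion ($90,000) is divided at the children's generation into 4 shares of $22,500. Fenna takes $22,500. The 3 shares of the deceased (Briar, Nell, and Chioma) are combined into a pool of $67,500.
That pool ($67,500) is divided at the grandchildren's generation equally among Gwendolyn, Quentin, Torin, Gideon, Mateus, Jana, Ronan, Saskia, and Ruthie: $7,500 each.

Yseult: $210,000; Gwendolyn: $7,500; Quentin: $7,500; Torin: $7,500; Gideon: $7,500; Mateus: $7,500; Jana: $7,500; Fenna: $22,500; Ronan: $7,500; Saskia: $7,500; Ruthie: $7,500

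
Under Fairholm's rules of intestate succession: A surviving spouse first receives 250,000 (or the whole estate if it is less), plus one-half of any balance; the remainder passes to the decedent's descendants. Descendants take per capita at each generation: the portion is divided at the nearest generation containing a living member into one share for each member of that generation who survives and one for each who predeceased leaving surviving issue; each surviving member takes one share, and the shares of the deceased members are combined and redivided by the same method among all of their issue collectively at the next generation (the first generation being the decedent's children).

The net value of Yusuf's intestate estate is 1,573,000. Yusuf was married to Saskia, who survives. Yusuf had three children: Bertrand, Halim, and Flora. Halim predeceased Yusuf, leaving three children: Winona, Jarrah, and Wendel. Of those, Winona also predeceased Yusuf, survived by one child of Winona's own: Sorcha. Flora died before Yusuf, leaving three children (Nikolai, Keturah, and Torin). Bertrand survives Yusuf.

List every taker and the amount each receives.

Saskia: 911,500; Bertrand: 220,500; Sorcha: 73,500; Jarrah: 73,500; Wendel: 73,500; Nikolai: 73,500; Keturah: 73,500; Torin: 73,500

Saskia first takes 250,000, leaving a balance of 1,323,000. Saskia then takes one-half of the balance (661,500), for a total of 911,500. The remaining 661,500 passes to the descendants.
The descendants' portion (661,500) is divided at the children's generation into 3 shares of 220,500. Bertrand takes 220,500. The 2 shares of the deceased (Halim and Flora) are combined into a pool of 441,000.
That pool (441,000) is divided at the grandchildren's generation into 6 shares of 73,500. Jarrah, Wendel, Nikolai, Keturah, and Torin each take 73,500. The remaining share for the deceased Winona (73,500) is carried to the next generation.
That pool (73,500) passes entirely to Sorcha, the sole taker at the great-grandchildren's generation.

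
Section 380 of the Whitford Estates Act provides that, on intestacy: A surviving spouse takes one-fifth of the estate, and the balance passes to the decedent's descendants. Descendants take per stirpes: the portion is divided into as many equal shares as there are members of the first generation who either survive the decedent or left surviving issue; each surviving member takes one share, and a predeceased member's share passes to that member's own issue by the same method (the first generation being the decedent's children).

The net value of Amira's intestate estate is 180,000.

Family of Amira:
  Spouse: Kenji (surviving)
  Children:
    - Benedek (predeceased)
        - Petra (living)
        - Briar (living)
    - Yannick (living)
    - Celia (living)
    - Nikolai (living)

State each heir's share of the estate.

Kenji: 36,000; Petra: 18,000; Briar: 18,000; Yannick: 36,000; Celia: 36,000; Nikolai: 36,000

Kenji takes one-fifth of 180,000 = 36,000. The remaining 144,000 passes to the descendants.
The descendants' portion (144,000) is divided into 4 shares of 36,000: Yannick, Celia, and Nikolai each take 36,000; Benedek's 36,000 share passes to Benedek's issue.
Benedek's share (36,000) is divided into 2 shares of 18,000: Petra and Briar each take 18,000.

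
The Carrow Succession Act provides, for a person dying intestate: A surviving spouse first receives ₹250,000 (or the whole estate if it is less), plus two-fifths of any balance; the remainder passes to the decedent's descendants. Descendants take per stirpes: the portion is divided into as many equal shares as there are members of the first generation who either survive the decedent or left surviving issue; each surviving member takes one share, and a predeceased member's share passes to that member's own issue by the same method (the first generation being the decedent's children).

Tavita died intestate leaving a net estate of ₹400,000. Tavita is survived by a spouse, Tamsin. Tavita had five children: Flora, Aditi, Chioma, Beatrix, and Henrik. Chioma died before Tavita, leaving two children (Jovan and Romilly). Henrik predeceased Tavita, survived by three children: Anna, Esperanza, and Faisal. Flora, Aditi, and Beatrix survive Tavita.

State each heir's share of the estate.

Tamsin first takes ₹250,000, leaving a balance of ₹150,000. Tamsin then takes two-fifths of the balance (₹60,000), for a total of ₹310,000. The remaining ₹90,000 passes to the descendants.
The descendants' portion (₹90,000) is divided into 5 shares of ₹18,000: Flora, Aditi, and Beatrix each take ₹18,000; Chioma's ₹18,000 share passes to Chioma's issue; Henrik's ₹18,000 share passes to Henrik's issue.
Chioma's share (₹18,000) is divided into 2 shares of ₹9,000: Jovan and Romilly each take ₹9,000.
Henrik's share (₹18,000) is divided into 3 shares of ₹6,000: Anna, Esperanza, and Faisal each take ₹6,000.

Tamsin: ₹310,000; Flora: ₹18,000; Aditi: ₹18,000; Jovan: ₹9,000; Romilly: ₹9,000; Beatrix: ₹18,000; Anna: ₹6,000; Esperanza: ₹6,000; Faisal: ₹6,000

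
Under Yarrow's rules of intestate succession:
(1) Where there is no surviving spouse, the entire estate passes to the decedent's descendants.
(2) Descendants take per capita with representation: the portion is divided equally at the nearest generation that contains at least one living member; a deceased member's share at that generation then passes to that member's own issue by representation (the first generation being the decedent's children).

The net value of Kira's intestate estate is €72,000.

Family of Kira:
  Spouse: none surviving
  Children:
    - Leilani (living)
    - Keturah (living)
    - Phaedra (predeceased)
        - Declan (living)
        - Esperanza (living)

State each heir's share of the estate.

The entire €72,000 passes to the descendants.
That amount (€72,000) is divided into 3 shares of €24,000: Leilani and Keturah each take €24,000; Phaedra's €24,000 share passes to Phaedra's issue.
Phaedra's share (€24,000) is divided into 2 shares of €12,000: Declan and Esperanza each take €12,000.

Leilani: €24,000; Keturah: €24,000; Declan: €12,000; Esperanza: €12,000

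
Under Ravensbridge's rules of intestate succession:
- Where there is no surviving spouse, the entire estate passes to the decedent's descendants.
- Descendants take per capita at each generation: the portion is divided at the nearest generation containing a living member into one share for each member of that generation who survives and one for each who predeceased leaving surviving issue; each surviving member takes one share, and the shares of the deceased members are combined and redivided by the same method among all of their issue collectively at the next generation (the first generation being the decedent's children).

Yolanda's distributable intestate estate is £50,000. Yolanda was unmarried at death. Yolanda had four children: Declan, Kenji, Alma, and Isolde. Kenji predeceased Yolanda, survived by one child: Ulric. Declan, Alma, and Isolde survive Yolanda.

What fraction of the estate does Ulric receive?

The entire £50,000 passes to the descendants.
That amount (£50,000) is divided at the children's generation into 4 shares of £12,500. Declan, Alma, and Isolde each take £12,500. The remaining share for the deceased Kenji (£12,500) is carried to the next generation.
That pool (£12,500) passes entirely to Ulric, the sole taker at the grandchildren's generation.

Ulric receives 1/4 of the estate.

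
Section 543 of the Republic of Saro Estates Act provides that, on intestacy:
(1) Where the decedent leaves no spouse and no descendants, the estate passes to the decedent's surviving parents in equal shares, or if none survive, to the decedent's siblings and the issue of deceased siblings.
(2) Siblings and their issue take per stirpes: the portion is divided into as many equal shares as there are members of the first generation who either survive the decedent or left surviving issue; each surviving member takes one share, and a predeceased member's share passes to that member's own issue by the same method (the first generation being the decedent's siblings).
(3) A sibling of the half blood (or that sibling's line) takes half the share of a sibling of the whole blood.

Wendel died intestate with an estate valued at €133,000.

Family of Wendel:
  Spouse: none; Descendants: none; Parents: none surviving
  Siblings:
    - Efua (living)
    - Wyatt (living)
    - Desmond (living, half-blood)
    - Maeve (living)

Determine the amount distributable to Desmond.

The entire €133,000 passes to the siblings and their issue.
Counting each half-blood sibling's line as half a unit, there are 7/2 units in €133,000, so one unit is €38,000. Whole-blood lines (Efua, Wyatt, and Maeve) take €38,000 each; half-blood lines (Desmond) take €19,000 each.

Desmond receives €19,000.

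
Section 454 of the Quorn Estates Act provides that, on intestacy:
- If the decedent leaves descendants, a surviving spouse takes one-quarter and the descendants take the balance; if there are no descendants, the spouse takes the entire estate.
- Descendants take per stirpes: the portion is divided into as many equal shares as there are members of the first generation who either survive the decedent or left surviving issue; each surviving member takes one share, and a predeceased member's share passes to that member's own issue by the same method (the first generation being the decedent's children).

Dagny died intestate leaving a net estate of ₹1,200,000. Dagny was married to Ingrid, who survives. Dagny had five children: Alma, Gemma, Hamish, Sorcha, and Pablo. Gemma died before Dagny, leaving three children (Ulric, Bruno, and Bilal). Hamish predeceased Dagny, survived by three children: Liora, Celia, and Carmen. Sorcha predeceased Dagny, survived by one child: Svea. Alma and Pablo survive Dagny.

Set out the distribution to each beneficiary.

Ingrid: ₹300,000; Alma: ₹180,000; Ulric: ₹60,000; Bruno: ₹60,000; Bilal: ₹60,000; Liora: ₹60,000; Celia: ₹60,000; Carmen: ₹60,000; Svea: ₹180,000; Pablo: ₹180,000

Ingrid takes one-quarter of ₹1,200,000 = ₹300,000. The remaining ₹900,000 passes to the descendants.
The descendants' portion (₹900,000) is divided into 5 shares of ₹180,000: Alma and Pablo each take ₹180,000; Gemma's ₹180,000 share passes to Gemma's issue; Hamish's ₹180,000 share passes to Hamish's issue; Sorcha's ₹180,000 share passes to Sorcha's issue.
Gemma's share (₹180,000) is divided into 3 shares of ₹60,000: Ulric, Bruno, and Bilal each take ₹60,000.
Hamish's share (₹180,000) is divided into 3 shares of ₹60,000: Liora, Celia, and Carmen each take ₹60,000.
Sorcha's share (₹180,000) passes entirely to Svea.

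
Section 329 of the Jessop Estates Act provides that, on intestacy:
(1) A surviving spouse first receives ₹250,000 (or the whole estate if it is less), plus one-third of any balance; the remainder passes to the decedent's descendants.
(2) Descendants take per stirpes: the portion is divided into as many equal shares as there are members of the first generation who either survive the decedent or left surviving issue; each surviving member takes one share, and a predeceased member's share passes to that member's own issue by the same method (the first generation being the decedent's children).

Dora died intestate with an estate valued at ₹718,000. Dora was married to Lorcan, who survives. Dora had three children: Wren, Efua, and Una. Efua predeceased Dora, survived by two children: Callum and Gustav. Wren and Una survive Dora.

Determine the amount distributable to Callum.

Lorcan first takes ₹250,000, leaving a balance of ₹468,000. Lorcan then takes one-third of the balance (₹156,000), for a total of ₹406,000. The remaining ₹312,000 passes to the descendants.
The descendants' portion (₹312,000) is divided into 3 shares of ₹104,000: Wren and Una each take ₹104,000; Efua's ₹104,000 share passes to Efua's issue.
Efua's share (₹104,000) is divided into 2 shares of ₹52,000: Callum and Gustav each take ₹52,000.

Callum receives ₹52,000.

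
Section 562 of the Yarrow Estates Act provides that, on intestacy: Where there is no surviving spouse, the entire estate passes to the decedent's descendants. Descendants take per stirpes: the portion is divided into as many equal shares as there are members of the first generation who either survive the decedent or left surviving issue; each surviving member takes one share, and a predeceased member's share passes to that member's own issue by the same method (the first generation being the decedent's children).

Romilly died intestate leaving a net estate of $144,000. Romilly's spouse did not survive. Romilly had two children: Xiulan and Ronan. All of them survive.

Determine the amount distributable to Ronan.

The entire $144,000 passes to the descendants.
That amount ($144,000) is divided into 2 shares of $72,000: Xiulan and Ronan each take $72,000.

Ronan receives $72,000.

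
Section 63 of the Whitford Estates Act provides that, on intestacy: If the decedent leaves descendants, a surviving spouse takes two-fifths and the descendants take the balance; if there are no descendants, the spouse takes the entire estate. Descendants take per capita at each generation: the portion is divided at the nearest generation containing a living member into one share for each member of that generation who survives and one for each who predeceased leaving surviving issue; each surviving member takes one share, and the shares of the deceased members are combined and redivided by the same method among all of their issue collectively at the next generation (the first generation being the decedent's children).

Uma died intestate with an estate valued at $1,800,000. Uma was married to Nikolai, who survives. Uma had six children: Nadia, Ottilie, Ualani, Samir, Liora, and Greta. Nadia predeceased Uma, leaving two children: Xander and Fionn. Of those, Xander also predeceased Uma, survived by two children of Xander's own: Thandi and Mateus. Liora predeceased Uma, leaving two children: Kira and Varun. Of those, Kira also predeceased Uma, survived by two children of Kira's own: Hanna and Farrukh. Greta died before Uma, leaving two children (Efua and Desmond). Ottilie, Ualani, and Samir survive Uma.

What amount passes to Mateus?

Nikolai takes two-fifths of $1,800,000 = $720,000. The remaining $1,080,000 passes to the descendants.
The descendants' portion ($1,080,000) is divided at the children's generation into 6 shares of $180,000. Ottilie, Ualani, and Samir each take $180,000. The 3 shares of the deceased (Nadia, Liora, and Greta) are combined into a pool of $540,000.
That pool ($540,000) is divided at the grandchildren's generation into 6 shares of $90,000. Fionn, Varun, Efua, and Desmond each take $90,000. The 2 shares of the deceased (Xander and Kira) are combined into a pool of $180,000.
That pool ($180,000) is divided at the great-grandchildren's generation equally among Thandi, Mateus, Hanna, and Farrukh: $45,000 each.

Mateus receives $45,000.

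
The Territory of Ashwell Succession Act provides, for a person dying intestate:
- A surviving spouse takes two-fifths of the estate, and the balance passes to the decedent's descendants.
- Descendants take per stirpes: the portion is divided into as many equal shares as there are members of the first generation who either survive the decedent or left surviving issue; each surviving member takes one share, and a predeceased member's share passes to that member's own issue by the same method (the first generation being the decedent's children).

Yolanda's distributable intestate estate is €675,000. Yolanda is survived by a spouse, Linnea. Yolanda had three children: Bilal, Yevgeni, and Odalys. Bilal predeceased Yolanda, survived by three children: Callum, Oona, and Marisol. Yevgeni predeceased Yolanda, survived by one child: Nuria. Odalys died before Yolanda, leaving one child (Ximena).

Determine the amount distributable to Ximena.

Ximena receives €135,000.

Linnea takes two-fifths of €675,000 = €270,000. The remaining €405,000 passes to the descendants.
The descendants' portion (€405,000) is divided into 3 shares of €135,000: Bilal's €135,000 share passes to Bilal's issue; Yevgeni's €135,000 share passes to Yevgeni's issue; Odalys's €135,000 share passes to Odalys's issue.
Bilal's share (€135,000) is divided into 3 shares of €45,000: Callum, Oona, and Marisol each take €45,000.
Yevgeni's share (€135,000) passes entirely to Nuria.
Odalys's share (€135,000) passes entirely to Ximena.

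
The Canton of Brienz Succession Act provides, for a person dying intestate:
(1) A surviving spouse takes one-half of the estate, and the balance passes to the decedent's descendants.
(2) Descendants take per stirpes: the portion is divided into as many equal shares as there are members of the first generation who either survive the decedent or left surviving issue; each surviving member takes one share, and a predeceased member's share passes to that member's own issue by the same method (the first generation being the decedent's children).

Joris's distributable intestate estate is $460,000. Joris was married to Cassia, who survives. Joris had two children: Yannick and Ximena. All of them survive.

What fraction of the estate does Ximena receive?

Cassia takes one-half of $460,000 = $230,000. The remaining $230,000 passes to the descendants.
The descendants' portion ($230,000) is divided into 2 shares of $115,000: Yannick and Ximena each take $115,000.

Ximena receives 1/4 of the estate.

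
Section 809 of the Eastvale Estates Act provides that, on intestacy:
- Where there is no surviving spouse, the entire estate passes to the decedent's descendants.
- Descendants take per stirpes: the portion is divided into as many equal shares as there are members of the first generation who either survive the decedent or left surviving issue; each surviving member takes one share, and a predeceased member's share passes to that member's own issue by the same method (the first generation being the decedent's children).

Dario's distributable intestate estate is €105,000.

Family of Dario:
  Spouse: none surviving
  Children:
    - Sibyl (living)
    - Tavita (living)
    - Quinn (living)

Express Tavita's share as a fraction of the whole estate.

Tavita receives 1/3 of the estate.

The entire €105,000 passes to the descendants.
That amount (€105,000) is divided into 3 shares of €35,000: Sibyl, Tavita, and Quinn each take €35,000.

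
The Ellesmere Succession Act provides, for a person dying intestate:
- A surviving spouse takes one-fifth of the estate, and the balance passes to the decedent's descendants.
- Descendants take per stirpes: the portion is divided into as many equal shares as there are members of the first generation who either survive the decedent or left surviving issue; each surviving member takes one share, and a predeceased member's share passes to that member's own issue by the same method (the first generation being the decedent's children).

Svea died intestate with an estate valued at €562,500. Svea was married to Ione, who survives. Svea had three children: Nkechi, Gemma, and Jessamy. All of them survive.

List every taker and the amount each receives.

Ione takes one-fifth of €562,500 = €112,500. The remaining €450,000 passes to the descendants.
The descendants' portion (€450,000) is divided into 3 shares of €150,000: Nkechi, Gemma, and Jessamy each take €150,000.

Ione: €112,500; Nkechi: €150,000; Gemma: €150,000; Jessamy: €150,000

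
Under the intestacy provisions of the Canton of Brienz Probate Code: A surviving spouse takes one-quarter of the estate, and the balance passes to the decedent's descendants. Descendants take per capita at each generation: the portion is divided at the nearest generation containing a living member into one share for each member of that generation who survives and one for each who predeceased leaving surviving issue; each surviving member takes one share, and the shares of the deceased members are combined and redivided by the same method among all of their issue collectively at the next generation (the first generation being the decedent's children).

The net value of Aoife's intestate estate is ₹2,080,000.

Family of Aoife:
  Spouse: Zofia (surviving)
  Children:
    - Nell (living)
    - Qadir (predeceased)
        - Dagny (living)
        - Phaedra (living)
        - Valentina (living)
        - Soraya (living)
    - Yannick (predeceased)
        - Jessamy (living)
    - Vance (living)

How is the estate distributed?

Zofia: ₹520,000; Nell: ₹390,000; Dagny: ₹156,000; Phaedra: ₹156,000; Valentina: ₹156,000; Soraya: ₹156,000; Jessamy: ₹156,000; Vance: ₹390,000

Zofia takes one-quarter of ₹2,080,000 = ₹520,000. The remaining ₹1,560,000 passes to the descendants.
The descendants' portion (₹1,560,000) is divided at the children's generation into 4 shares of ₹390,000. Nell and Vance each take ₹390,000. The 2 shares of the deceased (Qadir and Yannick) are combined into a pool of ₹780,000.
That pool (₹780,000) is divided at the grandchildren's generation equally among Dagny, Phaedra, Valentina, Soraya, and Jessamy: ₹156,000 each.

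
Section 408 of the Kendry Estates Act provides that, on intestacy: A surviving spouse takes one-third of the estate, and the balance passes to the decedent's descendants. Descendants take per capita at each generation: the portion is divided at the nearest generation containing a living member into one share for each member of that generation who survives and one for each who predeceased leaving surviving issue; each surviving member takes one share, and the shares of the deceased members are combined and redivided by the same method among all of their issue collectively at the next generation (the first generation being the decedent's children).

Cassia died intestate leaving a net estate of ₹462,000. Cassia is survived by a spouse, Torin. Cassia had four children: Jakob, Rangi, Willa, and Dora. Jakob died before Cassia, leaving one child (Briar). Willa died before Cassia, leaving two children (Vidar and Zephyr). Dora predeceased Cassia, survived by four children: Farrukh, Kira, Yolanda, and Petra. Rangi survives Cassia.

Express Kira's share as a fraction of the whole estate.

Torin takes one-third of ₹462,000 = ₹154,000. The remaining ₹308,000 passes to the descendants.
The descendants' portion (₹308,000) is divided at the children's generation into 4 shares of ₹77,000. Rangi takes ₹77,000. The 3 shares of the deceased (Jakob, Willa, and Dora) are combined into a pool of ₹231,000.
That pool (₹231,000) is divided at the grandchildren's generation equally among Briar, Vidar, Zephyr, Farrukh, Kira, Yolanda, and Petra: ₹33,000 each.

Kira receives 1/14 of the estate.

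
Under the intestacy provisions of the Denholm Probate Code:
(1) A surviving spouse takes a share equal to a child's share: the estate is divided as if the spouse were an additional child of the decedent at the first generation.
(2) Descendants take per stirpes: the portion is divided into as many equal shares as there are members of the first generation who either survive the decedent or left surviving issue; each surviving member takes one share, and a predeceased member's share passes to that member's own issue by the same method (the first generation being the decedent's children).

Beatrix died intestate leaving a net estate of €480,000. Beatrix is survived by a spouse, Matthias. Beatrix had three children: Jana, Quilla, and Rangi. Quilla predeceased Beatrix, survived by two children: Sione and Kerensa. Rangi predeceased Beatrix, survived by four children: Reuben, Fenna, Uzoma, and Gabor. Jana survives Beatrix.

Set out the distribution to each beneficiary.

The spouse counts as an additional share at the children's level, so there are 4 primary shares of €120,000. Matthias takes one such share (€120,000).
The children's combined portion (€360,000) is divided into 3 shares of €120,000: Jana takes €120,000; Quilla's €120,000 share passes to Quilla's issue; Rangi's €120,000 share passes to Rangi's issue.
Quilla's share (€120,000) is divided into 2 shares of €60,000: Sione and Kerensa each take €60,000.
Rangi's share (€120,000) is divided into 4 shares of €30,000: Reuben, Fenna, Uzoma, and Gabor each take €30,000.

Matthias: €120,000; Jana: €120,000; Sione: €60,000; Kerensa: €60,000; Reuben: €30,000; Fenna: €30,000; Uzoma: €30,000; Gabor: €30,000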